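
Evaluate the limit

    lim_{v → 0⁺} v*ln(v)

0

This is a 0·(−∞) form. Rewrite as 1·ln(v) / v^(−1) and apply L'Hôpital:
the derivative quotient is 1·(1/v) / (−1·v^(−2)) = (-1/1)·v^1 → 0.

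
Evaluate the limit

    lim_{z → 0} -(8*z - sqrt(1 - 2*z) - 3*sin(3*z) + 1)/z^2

-1/2

Substitution gives 0/0 (the numerator vanishes to order 2).
Expand each term to order z^2: the coefficient of z^2 in −√(1 - 2z) is 1/2 and in -3·sin(3z) is 0.
Lower-order terms cancel with the polynomial part, so the numerator is (1/2)·z^2 + o(z^2), and the limit is (1/2)/(-1) = -1/2.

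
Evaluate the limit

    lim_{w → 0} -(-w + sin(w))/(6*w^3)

1/36

Direct substitution gives 0/0.
Apply L'Hôpital: lim (cos(w) - 1)/(-18*w^2), still 0/0.
Apply L'Hôpital: lim (-sin(w))/(-36*w), still 0/0.
After 3 applications of L'Hôpital's rule the quotient is (-cos(w))/(-36); substituting w = 0 gives 1/36.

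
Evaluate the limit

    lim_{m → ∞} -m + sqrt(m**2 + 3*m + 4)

An ∞ − ∞ form. Rationalising with the conjugate, the difference becomes (3m + 4) / (√(m^2 + 3*m + 4) + m).
For large m the denominator behaves like 2·m, so the quotient tends to 3/2 = 3/2.

3/2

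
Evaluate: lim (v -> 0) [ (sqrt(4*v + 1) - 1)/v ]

2

A 0/0 form; rationalise with √(1 + 4v) + √1. This collapses the numerator to 4v, leaving 4/(√(1 + 4v) + √1) → 4/(2√1) = 2.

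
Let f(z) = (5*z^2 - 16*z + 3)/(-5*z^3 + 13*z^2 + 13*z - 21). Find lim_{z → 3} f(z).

-7/22

At z = 3 both the top and bottom vanish — a removable singularity. Factoring out (z - 3) from each leaves (5*z - 1)/(-5*z^2 - 2*z + 7), which at z = 3 equals -7/22.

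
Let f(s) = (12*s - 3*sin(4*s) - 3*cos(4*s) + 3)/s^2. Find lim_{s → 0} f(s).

Substitution gives 0/0; apply L'Hôpital's rule 2 times.
After differentiating numerator and denominator 2 times the quotient is (48*sin(4*s) + 48*cos(4*s))/(2); at s = 0 this is 24.

24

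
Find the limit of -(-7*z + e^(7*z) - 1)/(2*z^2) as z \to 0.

-49/4

Direct substitution gives 0/0.
Apply L'Hôpital: lim (7*e^(7*z) - 7)/(-4*z), still 0/0.
After 2 applications of L'Hôpital's rule the quotient is (49*e^(7*z))/(-4); substituting z = 0 gives -49/4.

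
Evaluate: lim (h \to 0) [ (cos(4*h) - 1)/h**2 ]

Direct substitution gives 0/0.
Apply L'Hôpital: lim (-4*sin(4*h))/(2*h), still 0/0.
After 2 applications of L'Hôpital's rule the quotient is (-16*cos(4*h))/(2); substituting h = 0 gives -8.

-8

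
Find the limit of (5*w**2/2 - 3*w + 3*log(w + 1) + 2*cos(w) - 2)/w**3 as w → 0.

Substitution gives 0/0; apply L'Hôpital's rule 3 times.
After differentiating numerator and denominator 3 times the quotient is (2*sin(w) + 6/(w + 1)^3)/(6); at w = 0 this is 1.

1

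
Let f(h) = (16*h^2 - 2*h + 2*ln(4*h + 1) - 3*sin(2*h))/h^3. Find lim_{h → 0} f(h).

Substitution gives 0/0; apply L'Hôpital's rule 3 times.
After differentiating numerator and denominator 3 times the quotient is (24*cos(2*h) + 256/(4*h + 1)^3)/(6); at h = 0 this is 140/3.

140/3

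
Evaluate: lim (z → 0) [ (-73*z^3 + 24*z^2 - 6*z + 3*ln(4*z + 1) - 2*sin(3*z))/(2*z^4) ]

-96

Substitution gives 0/0; apply L'Hôpital's rule 4 times.
After differentiating numerator and denominator 4 times the quotient is (-162*sin(3*z) - 4608/(4*z + 1)^4)/(48); at z = 0 this is -96.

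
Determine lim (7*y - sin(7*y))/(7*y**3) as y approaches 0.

49/6

Direct substitution gives 0/0.
Apply L'Hôpital: lim (7 - 7*cos(7*y))/(21*y^2), still 0/0.
Apply L'Hôpital: lim (49*sin(7*y))/(42*y), still 0/0.
After 3 applications of L'Hôpital's rule the quotient is (343*cos(7*y))/(42); substituting y = 0 gives 49/6.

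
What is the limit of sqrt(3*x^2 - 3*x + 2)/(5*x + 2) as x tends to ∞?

√(3)/5

For large |x|, √(3*x^2 - 3*x + 2) ≈ √3·|x| and the denominator ≈ 5x.
Since x → +∞, |x| = x, giving √3/(5) = √(3)/5.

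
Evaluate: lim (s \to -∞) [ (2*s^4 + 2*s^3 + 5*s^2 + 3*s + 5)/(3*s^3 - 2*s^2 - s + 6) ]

The numerator has higher degree (4 > 3); the quotient behaves like (2/(3))·s^1 for large |s|.
As s → −∞ this diverges to -∞.

-∞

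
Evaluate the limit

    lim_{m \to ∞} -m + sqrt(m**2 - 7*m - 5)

-7/2

This has the form ∞ − ∞. Multiply and divide by the conjugate √(m^2 - 7*m - 5) + m.
That gives (-7m - 5) / (√(m^2 - 7*m - 5) + m).
Divide numerator and denominator by m: the limit is -7/(2·1) = -7/2.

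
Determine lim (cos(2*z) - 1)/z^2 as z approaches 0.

-2

Direct substitution gives 0/0.
Apply L'Hôpital: lim (-2*sin(2*z))/(2*z), still 0/0.
After 2 applications of L'Hôpital's rule the quotient is (-4*cos(2*z))/(2); substituting z = 0 gives -2.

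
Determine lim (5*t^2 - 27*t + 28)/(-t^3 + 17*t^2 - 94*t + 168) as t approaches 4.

Direct substitution gives 0/0, so factor. Both numerator and denominator have (t - 4) as a factor.
After cancelling, the expression reduces to (5*t - 7)/(-t^2 + 13*t - 42).
Substituting t = 4 gives -13/6.

-13/6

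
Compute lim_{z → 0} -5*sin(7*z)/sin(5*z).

Substitution gives 0/0.
Divide numerator and denominator by z: sin(7z)/z → 7 and sin(5z)/z → 5, so the limit is -5·7/5 = -7.

-7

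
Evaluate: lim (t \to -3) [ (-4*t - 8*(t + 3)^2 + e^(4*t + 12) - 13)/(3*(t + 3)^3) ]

Direct substitution gives 0/0.
Apply L'Hôpital: lim (-16*t + 4*e^(4*t + 12) - 52)/(9*(t + 3)^2), still 0/0.
Apply L'Hôpital: lim (16*e^(4*t + 12) - 16)/(18*t + 54), still 0/0.
After 3 applications of L'Hôpital's rule the quotient is (64*e^(4*t + 12))/(18); substituting t = -3 gives 32/9.

32/9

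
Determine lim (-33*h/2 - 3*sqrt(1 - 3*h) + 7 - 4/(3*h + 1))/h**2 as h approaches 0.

-261/8

Substitution gives 0/0; apply L'Hôpital's rule 2 times.
After differentiating numerator and denominator 2 times the quotient is (-72/(3*h + 1)^3 + 27/(4*(1 - 3*h)^(3/2)))/(2); at h = 0 this is -261/8.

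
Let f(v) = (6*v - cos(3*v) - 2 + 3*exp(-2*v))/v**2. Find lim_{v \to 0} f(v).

21/2

Substitution gives 0/0 (the numerator vanishes to order 2).
Expand each term to order v^2: the coefficient of v^2 in −cos(3v) is 9/2 and in 3·e^(-2v) is 6.
Lower-order terms cancel with the polynomial part, so the numerator is (21/2)·v^2 + o(v^2), and the limit is (21/2)/(1) = 21/2.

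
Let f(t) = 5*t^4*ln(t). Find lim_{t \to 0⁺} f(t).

This is a 0·(−∞) form. Rewrite as 5·ln(t) / t^(−4) and apply L'Hôpital:
the derivative quotient is 5·(1/t) / (−4·t^(−5)) = (-5/4)·t^4 → 0.

0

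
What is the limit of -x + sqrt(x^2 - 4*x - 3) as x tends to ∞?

-2

An ∞ − ∞ form. Rationalising with the conjugate, the difference becomes (-4x - 3) / (√(x^2 - 4*x - 3) + x).
For large x the denominator behaves like 2·x, so the quotient tends to -4/2 = -2.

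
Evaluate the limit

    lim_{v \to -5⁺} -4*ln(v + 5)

∞

As v → -5⁺, v + 5 → 0⁺ and ln(v + 5) → −∞.
Multiplying by -4 gives ∞.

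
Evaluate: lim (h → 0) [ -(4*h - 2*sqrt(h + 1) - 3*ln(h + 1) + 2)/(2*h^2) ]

Substitution gives 0/0 (the numerator vanishes to order 2).
Expand each term to order h^2: the coefficient of h^2 in -2·√(1 + h) is 1/4 and in -3·ln(1 + h) is 3/2.
Lower-order terms cancel with the polynomial part, so the numerator is (7/4)·h^2 + o(h^2), and the limit is (7/4)/(-2) = -7/8.

-7/8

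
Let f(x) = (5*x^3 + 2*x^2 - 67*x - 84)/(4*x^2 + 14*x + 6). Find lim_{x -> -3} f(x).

Direct substitution gives 0/0, so factor. Both numerator and denominator have (x + 3) as a factor.
After cancelling, the expression reduces to (5*x^2 - 13*x - 28)/(4*x + 2).
Substituting x = -3 gives -28/5.

-28/5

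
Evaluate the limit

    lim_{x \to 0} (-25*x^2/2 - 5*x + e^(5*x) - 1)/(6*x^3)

Direct substitution gives 0/0.
Apply L'Hôpital: lim (-25*x + 5*e^(5*x) - 5)/(18*x^2), still 0/0.
Apply L'Hôpital: lim (25*e^(5*x) - 25)/(36*x), still 0/0.
After 3 applications of L'Hôpital's rule the quotient is (125*e^(5*x))/(36); substituting x = 0 gives 125/36.

125/36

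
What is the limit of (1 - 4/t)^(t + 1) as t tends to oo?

e^(-4)

The base → 1 and the exponent → ∞: a 1^∞ form.
Take logarithms: (t + 1)·ln(1 - 4/t). Since ln(1+u) ~ u for small u, this behaves like (t)·(-4/t) → -4.
So the limit is e^(-4).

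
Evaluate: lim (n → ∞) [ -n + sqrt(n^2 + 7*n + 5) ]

This has the form ∞ − ∞. Multiply and divide by the conjugate √(n^2 + 7*n + 5) + n.
That gives (7n + 5) / (√(n^2 + 7*n + 5) + n).
Divide numerator and denominator by n: the limit is 7/(2·1) = 7/2.

7/2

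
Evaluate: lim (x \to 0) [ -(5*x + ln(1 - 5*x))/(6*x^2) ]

Direct substitution gives 0/0.
Apply L'Hôpital: lim (5 - 5/(1 - 5*x))/(-12*x), still 0/0.
After 2 applications of L'Hôpital's rule the quotient is (-25/(1 - 5*x)^2)/(-12); substituting x = 0 gives 25/12.

25/12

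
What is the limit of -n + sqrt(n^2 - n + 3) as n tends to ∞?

-1/2

An ∞ − ∞ form. Rationalising with the conjugate, the difference becomes (-n + 3) / (√(n^2 - n + 3) + n).
For large n the denominator behaves like 2·n, so the quotient tends to -1/2 = -1/2.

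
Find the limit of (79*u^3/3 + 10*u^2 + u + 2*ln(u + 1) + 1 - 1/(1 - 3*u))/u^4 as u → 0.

Substitution gives 0/0 (the numerator vanishes to order 4).
Expand each term to order u^4: the coefficient of u^4 in −1/(1 - 3u) is -81 and in 2·ln(1 + u) is -1/2.
Lower-order terms cancel with the polynomial part, so the numerator is (-163/2)·u^4 + o(u^4), and the limit is (-163/2)/(1) = -163/2.

-163/2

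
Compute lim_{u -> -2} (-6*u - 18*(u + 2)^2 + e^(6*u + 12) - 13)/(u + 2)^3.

36

Direct substitution gives 0/0.
Apply L'Hôpital: lim (-36*u + 6*e^(6*u + 12) - 78)/(3*(u + 2)^2), still 0/0.
Apply L'Hôpital: lim (36*e^(6*u + 12) - 36)/(6*u + 12), still 0/0.
After 3 applications of L'Hôpital's rule the quotient is (216*e^(6*u + 12))/(6); substituting u = -2 gives 36.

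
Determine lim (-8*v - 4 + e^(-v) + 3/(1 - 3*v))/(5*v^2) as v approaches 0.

Substitution gives 0/0; apply L'Hôpital's rule 2 times.
After differentiating numerator and denominator 2 times the quotient is (e^(-v) - 54/(3*v - 1)^3)/(10); at v = 0 this is 11/2.

11/2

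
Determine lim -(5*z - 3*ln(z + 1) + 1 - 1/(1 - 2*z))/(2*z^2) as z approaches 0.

5/4

Substitution gives 0/0 (the numerator vanishes to order 2).
Expand each term to order z^2: the coefficient of z^2 in -3·ln(1 + z) is 3/2 and in −1/(1 - 2z) is -4.
Lower-order terms cancel with the polynomial part, so the numerator is (-5/2)·z^2 + o(z^2), and the limit is (-5/2)/(-2) = 5/4.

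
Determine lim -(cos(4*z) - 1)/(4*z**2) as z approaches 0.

Direct substitution gives 0/0.
Apply L'Hôpital: lim (-4*sin(4*z))/(-8*z), still 0/0.
After 2 applications of L'Hôpital's rule the quotient is (-16*cos(4*z))/(-8); substituting z = 0 gives 2.

2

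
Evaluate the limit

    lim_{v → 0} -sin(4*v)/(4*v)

Substitution gives 0/0.
Write it as (4/(-4))·sin(4v)/(4v); since sin(u)/u → 1, the limit is -1.

-1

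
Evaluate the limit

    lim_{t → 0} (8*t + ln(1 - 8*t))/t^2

Direct substitution gives 0/0.
Apply L'Hôpital: lim (8 - 8/(1 - 8*t))/(2*t), still 0/0.
After 2 applications of L'Hôpital's rule the quotient is (-64/(1 - 8*t)^2)/(2); substituting t = 0 gives -32.

-32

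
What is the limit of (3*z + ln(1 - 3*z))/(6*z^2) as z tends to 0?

Direct substitution gives 0/0.
Apply L'Hôpital: lim (3 - 3/(1 - 3*z))/(12*z), still 0/0.
After 2 applications of L'Hôpital's rule the quotient is (-9/(1 - 3*z)^2)/(12); substituting z = 0 gives -3/4.

-3/4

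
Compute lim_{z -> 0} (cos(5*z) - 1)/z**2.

-25/2

Direct substitution gives 0/0.
Apply L'Hôpital: lim (-5*sin(5*z))/(2*z), still 0/0.
After 2 applications of L'Hôpital's rule the quotient is (-25*cos(5*z))/(2); substituting z = 0 gives -25/2.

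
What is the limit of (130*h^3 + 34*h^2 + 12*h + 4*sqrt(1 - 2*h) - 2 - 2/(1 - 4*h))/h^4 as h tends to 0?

Substitution gives 0/0 (the numerator vanishes to order 4).
Expand each term to order h^4: the coefficient of h^4 in -2·1/(1 - 4h) is -512 and in 4·√(1 - 2h) is -5/2.
Lower-order terms cancel with the polynomial part, so the numerator is (-1029/2)·h^4 + o(h^4), and the limit is (-1029/2)/(1) = -1029/2.

-1029/2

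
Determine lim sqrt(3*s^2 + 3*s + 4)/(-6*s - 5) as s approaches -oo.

√(3)/6

For large |s|, √(3*s^2 + 3*s + 4) ≈ √3·|s| and the denominator ≈ -6s.
Since s → −∞, |s| = −s, giving −√3/(-6) = √(3)/6.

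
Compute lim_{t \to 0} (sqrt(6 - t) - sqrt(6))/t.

A 0/0 form; rationalise with √(6 - t) + √6. This collapses the numerator to -t, leaving -1/(√(6 - t) + √6) → -1/(2√6) = -√(6)/12.

-√(6)/12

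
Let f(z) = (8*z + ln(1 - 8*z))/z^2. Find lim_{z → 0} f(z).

-32

Direct substitution gives 0/0.
Apply L'Hôpital: lim (8 - 8/(1 - 8*z))/(2*z), still 0/0.
After 2 applications of L'Hôpital's rule the quotient is (-64/(1 - 8*z)^2)/(2); substituting z = 0 gives -32.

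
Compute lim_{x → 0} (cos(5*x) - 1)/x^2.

-25/2

Direct substitution gives 0/0.
Apply L'Hôpital: lim (-5*sin(5*x))/(2*x), still 0/0.
After 2 applications of L'Hôpital's rule the quotient is (-25*cos(5*x))/(2); substituting x = 0 gives -25/2.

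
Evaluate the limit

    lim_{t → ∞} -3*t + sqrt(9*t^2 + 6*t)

1

An ∞ − ∞ form. Rationalising with the conjugate, the difference becomes (6t) / (√(9*t^2 + 6*t) + 3t).
For large t the denominator behaves like 2·3t, so the quotient tends to 6/6 = 1.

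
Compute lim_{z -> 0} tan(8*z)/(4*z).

Substitution gives 0/0.
Since tan(u)/u → 1 as u → 0, tan(8z)/(8z) → 1 and the limit is 8/4 = 2.

2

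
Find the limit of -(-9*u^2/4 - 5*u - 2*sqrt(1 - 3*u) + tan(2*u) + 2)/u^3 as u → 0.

-145/24

Substitution gives 0/0; apply L'Hôpital's rule 3 times.
After differentiating numerator and denominator 3 times the quotient is (48*tan(2*u)^2/cos(2*u)^2 + 16/cos(2*u)^2 + 81/(4*(1 - 3*u)^(5/2)))/(-6); at u = 0 this is -145/24.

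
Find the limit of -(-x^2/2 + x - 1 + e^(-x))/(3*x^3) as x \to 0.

Direct substitution gives 0/0.
Apply L'Hôpital: lim (-x + 1 - e^(-x))/(-9*x^2), still 0/0.
Apply L'Hôpital: lim (-1 + e^(-x))/(-18*x), still 0/0.
After 3 applications of L'Hôpital's rule the quotient is (-e^(-x))/(-18); substituting x = 0 gives 1/18.

1/18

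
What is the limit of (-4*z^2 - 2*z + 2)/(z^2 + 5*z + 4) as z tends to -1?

Since z = -1 makes numerator and denominator zero, (z + 1) divides both.
Cancelling it gives (2 - 4*z)/(z + 4); now plug in z = -1 to get 2.

2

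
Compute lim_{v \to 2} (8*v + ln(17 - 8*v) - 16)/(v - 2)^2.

-32

Direct substitution gives 0/0.
Apply L'Hôpital: lim (8 - 8/(17 - 8*v))/(2*v - 4), still 0/0.
After 2 applications of L'Hôpital's rule the quotient is (-64/(17 - 8*v)^2)/(2); substituting v = 2 gives -32.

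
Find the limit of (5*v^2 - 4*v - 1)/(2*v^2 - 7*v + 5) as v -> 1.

Direct substitution gives 0/0, so factor. Both numerator and denominator have (v - 1) as a factor.
After cancelling, the expression reduces to (5*v + 1)/(2*v - 5).
Substituting v = 1 gives -2.

-2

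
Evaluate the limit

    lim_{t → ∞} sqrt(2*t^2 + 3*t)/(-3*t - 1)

-√(2)/3

For large |t|, √(2*t^2 + 3*t) ≈ √2·|t| and the denominator ≈ -3t.
Since t → +∞, |t| = t, giving √2/(-3) = -√(2)/3.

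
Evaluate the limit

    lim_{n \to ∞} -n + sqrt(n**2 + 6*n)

This has the form ∞ − ∞. Multiply and divide by the conjugate √(n^2 + 6*n) + n.
That gives (6n) / (√(n^2 + 6*n) + n).
Divide numerator and denominator by n: the limit is 6/(2·1) = 3.

3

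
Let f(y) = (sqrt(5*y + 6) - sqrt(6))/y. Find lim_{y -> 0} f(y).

Substitution gives 0/0. Multiply numerator and denominator by the conjugate √(6 + 5y) + √6.
The numerator becomes (6 + 5y) − 6 = 5y, so the expression simplifies to 5/(√(6 + 5y) + √6).
Letting y → 0 gives 5/(2√6) = 5*√(6)/12.

5*√(6)/12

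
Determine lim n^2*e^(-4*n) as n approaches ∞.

0

Write as n^2/e^{4n}, an ∞/∞ form.
Exponential growth dominates any polynomial, so repeated L'Hôpital (or the standard result) gives 0.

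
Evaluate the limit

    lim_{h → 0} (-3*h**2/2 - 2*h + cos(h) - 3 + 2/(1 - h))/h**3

2

Substitution gives 0/0; apply L'Hôpital's rule 3 times.
After differentiating numerator and denominator 3 times the quotient is (sin(h) + 12/(h - 1)^4)/(6); at h = 0 this is 2.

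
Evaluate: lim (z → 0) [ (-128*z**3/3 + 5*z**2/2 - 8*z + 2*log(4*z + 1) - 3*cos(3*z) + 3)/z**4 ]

-1105/8

Substitution gives 0/0 (the numerator vanishes to order 4).
Expand each term to order z^4: the coefficient of z^4 in 2·ln(1 + 4z) is -128 and in -3·cos(3z) is -81/8.
Lower-order terms cancel with the polynomial part, so the numerator is (-1105/8)·z^4 + o(z^4), and the limit is (-1105/8)/(1) = -1105/8.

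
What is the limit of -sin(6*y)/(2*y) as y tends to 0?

-3

Substitution gives 0/0.
Write it as (6/(-2))·sin(6y)/(6y); since sin(u)/u → 1, the limit is -3.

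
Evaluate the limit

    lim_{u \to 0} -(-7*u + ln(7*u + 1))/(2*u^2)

49/4

Direct substitution gives 0/0.
Apply L'Hôpital: lim (-7 + 7/(7*u + 1))/(-4*u), still 0/0.
After 2 applications of L'Hôpital's rule the quotient is (-49/(7*u + 1)^2)/(-4); substituting u = 0 gives 49/4.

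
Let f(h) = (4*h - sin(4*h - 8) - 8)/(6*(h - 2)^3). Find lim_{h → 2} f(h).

16/9

Direct substitution gives 0/0.
Apply L'Hôpital: lim (4 - 4*cos(4*h - 8))/(18*(h - 2)^2), still 0/0.
Apply L'Hôpital: lim (16*sin(4*h - 8))/(36*h - 72), still 0/0.
After 3 applications of L'Hôpital's rule the quotient is (64*cos(4*h - 8))/(36); substituting h = 2 gives 16/9.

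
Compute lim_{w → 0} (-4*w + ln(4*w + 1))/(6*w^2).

-4/3

Direct substitution gives 0/0.
Apply L'Hôpital: lim (-4 + 4/(4*w + 1))/(12*w), still 0/0.
After 2 applications of L'Hôpital's rule the quotient is (-16/(4*w + 1)^2)/(12); substituting w = 0 gives -4/3.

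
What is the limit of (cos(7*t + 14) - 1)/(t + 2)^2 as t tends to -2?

Direct substitution gives 0/0.
Apply L'Hôpital: lim (-7*sin(7*t + 14))/(2*t + 4), still 0/0.
After 2 applications of L'Hôpital's rule the quotient is (-49*cos(7*t + 14))/(2); substituting t = -2 gives -49/2.

-49/2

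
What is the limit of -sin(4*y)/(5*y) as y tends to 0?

Substitution gives 0/0.
Write it as (4/(-5))·sin(4y)/(4y); since sin(u)/u → 1, the limit is -4/5.

-4/5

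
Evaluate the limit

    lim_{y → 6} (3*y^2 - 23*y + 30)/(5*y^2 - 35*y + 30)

13/25

At y = 6 both the top and bottom vanish — a removable singularity. Factoring out (y - 6) from each leaves (3*y - 5)/(5*y - 5), which at y = 6 equals 13/25.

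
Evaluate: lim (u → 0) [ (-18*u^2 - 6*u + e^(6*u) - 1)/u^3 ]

Direct substitution gives 0/0.
Apply L'Hôpital: lim (-36*u + 6*e^(6*u) - 6)/(3*u^2), still 0/0.
Apply L'Hôpital: lim (36*e^(6*u) - 36)/(6*u), still 0/0.
After 3 applications of L'Hôpital's rule the quotient is (216*e^(6*u))/(6); substituting u = 0 gives 36.

36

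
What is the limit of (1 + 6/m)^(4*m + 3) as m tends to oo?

Write it as [(1 + 6/m)^m]^(4) · (1 + 6/m)^(3). The bracketed term tends to e^(6) and the second factor to 1, so the limit is e^(24).

e^(24)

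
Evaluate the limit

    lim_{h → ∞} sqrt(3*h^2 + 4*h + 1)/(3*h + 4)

For large |h|, √(3*h^2 + 4*h + 1) ≈ √3·|h| and the denominator ≈ 3h.
Since h → +∞, |h| = h, giving √3/(3) = √(3)/3.

√(3)/3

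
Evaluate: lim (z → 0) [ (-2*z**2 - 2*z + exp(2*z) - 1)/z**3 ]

Direct substitution gives 0/0.
Apply L'Hôpital: lim (-4*z + 2*e^(2*z) - 2)/(3*z^2), still 0/0.
Apply L'Hôpital: lim (4*e^(2*z) - 4)/(6*z), still 0/0.
After 3 applications of L'Hôpital's rule the quotient is (8*e^(2*z))/(6); substituting z = 0 gives 4/3.

4/3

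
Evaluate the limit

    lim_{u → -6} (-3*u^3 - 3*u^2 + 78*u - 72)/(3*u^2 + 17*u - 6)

Since u = -6 makes numerator and denominator zero, (u + 6) divides both.
Cancelling it gives (-3*u^2 + 15*u - 12)/(3*u - 1); now plug in u = -6 to get 210/19.

210/19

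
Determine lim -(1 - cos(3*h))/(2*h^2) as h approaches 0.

-9/4

Substitution gives 0/0.
Use (1 − cos u)/u² → 1/2 with u = 3h: the limit is 3²/(2·(-2)) = -9/4.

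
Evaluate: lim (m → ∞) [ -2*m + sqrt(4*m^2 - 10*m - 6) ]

-5/2

An ∞ − ∞ form. Rationalising with the conjugate, the difference becomes (-10m - 6) / (√(4*m^2 - 10*m - 6) + 2m).
For large m the denominator behaves like 2·2m, so the quotient tends to -10/4 = -5/2.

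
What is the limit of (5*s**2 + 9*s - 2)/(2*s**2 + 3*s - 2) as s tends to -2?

Since s = -2 makes numerator and denominator zero, (s + 2) divides both.
Cancelling it gives (5*s - 1)/(2*s - 1); now plug in s = -2 to get 11/5.

11/5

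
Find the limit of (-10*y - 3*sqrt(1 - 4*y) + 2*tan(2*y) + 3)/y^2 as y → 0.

6

Substitution gives 0/0 (the numerator vanishes to order 2).
Expand each term to order y^2: the coefficient of y^2 in 2·tan(2y) is 0 and in -3·√(1 - 4y) is 6.
Lower-order terms cancel with the polynomial part, so the numerator is (6)·y^2 + o(y^2), and the limit is (6)/(1) = 6.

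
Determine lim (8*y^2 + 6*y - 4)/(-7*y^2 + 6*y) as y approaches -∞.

Numerator and denominator both have degree 2.
Dividing every term by y^2, all lower-order terms vanish and the limit is the ratio of leading coefficients, 8/(-7) = -8/7.

-8/7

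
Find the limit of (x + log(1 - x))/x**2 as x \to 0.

-1/2

Direct substitution gives 0/0.
Apply L'Hôpital: lim (1 - 1/(1 - x))/(2*x), still 0/0.
After 2 applications of L'Hôpital's rule the quotient is (-1/(1 - x)^2)/(2); substituting x = 0 gives -1/2.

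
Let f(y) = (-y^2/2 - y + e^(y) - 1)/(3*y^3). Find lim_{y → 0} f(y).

1/18

Direct substitution gives 0/0.
Apply L'Hôpital: lim (-y + e^(y) - 1)/(9*y^2), still 0/0.
Apply L'Hôpital: lim (e^(y) - 1)/(18*y), still 0/0.
After 3 applications of L'Hôpital's rule the quotient is (e^(y))/(18); substituting y = 0 gives 1/18.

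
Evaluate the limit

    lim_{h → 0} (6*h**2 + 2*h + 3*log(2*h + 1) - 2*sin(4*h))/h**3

88/3

Substitution gives 0/0 (the numerator vanishes to order 3).
Expand each term to order h^3: the coefficient of h^3 in 3·ln(1 + 2h) is 8 and in -2·sin(4h) is 64/3.
Lower-order terms cancel with the polynomial part, so the numerator is (88/3)·h^3 + o(h^3), and the limit is (88/3)/(1) = 88/3.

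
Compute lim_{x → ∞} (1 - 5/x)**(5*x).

Write it as [(1 - 5/x)^x]^(5) · (1 - 5/x)^(0). The bracketed term tends to e^(-5) and the second factor to 1, so the limit is e^(-25).

e^(-25)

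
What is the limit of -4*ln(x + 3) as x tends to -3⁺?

∞

As x → -3⁺, x + 3 → 0⁺ and ln(x + 3) → −∞.
Multiplying by -4 gives ∞.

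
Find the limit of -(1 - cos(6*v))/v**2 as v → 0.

Substitution gives 0/0.
Use (1 − cos u)/u² → 1/2 with u = 6v: the limit is 6²/(2·(-1)) = -18.

-18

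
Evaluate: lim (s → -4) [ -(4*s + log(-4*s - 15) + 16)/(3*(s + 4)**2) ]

8/3

Direct substitution gives 0/0.
Apply L'Hôpital: lim (4 - 4/(-4*s - 15))/(-6*s - 24), still 0/0.
After 2 applications of L'Hôpital's rule the quotient is (-16/(-4*s - 15)^2)/(-6); substituting s = -4 gives 8/3.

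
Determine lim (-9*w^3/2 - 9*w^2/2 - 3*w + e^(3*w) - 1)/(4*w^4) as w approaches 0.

27/32

Direct substitution gives 0/0.
Apply L'Hôpital: lim (-27*w^2/2 - 9*w + 3*e^(3*w) - 3)/(16*w^3), still 0/0.
Apply L'Hôpital: lim (-27*w + 9*e^(3*w) - 9)/(48*w^2), still 0/0.
Apply L'Hôpital: lim (27*e^(3*w) - 27)/(96*w), still 0/0.
After 4 applications of L'Hôpital's rule the quotient is (81*e^(3*w))/(96); substituting w = 0 gives 27/32.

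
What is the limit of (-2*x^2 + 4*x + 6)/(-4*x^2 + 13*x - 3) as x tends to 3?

8/11

At x = 3 both the top and bottom vanish — a removable singularity. Factoring out (x - 3) from each leaves (-2*x - 2)/(1 - 4*x), which at x = 3 equals 8/11.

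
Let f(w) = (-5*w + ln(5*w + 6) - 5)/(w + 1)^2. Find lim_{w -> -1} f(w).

Direct substitution gives 0/0.
Apply L'Hôpital: lim (-5 + 5/(5*w + 6))/(2*w + 2), still 0/0.
After 2 applications of L'Hôpital's rule the quotient is (-25/(5*w + 6)^2)/(2); substituting w = -1 gives -25/2.

-25/2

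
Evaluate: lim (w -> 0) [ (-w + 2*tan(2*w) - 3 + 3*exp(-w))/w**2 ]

Substitution gives 0/0; apply L'Hôpital's rule 2 times.
After differentiating numerator and denominator 2 times the quotient is (16*tan(2*w)/cos(2*w)^2 + 3*e^(-w))/(2); at w = 0 this is 3/2.

3/2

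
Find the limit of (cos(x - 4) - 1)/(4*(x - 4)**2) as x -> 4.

Direct substitution gives 0/0.
Apply L'Hôpital: lim (-sin(x - 4))/(8*x - 32), still 0/0.
After 2 applications of L'Hôpital's rule the quotient is (-cos(x - 4))/(8); substituting x = 4 gives -1/8.

-1/8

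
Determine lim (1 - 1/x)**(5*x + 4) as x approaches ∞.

e^(-5)

Let L be the limit and take ln: ln L = lim (5x + 4)·ln(1 - 1/x) = lim (5x + 4)·(-1/x + O(1/x²)) = -5.
Hence L = e^(-5).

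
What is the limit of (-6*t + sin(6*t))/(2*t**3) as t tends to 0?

-18

Direct substitution gives 0/0.
Apply L'Hôpital: lim (6*cos(6*t) - 6)/(6*t^2), still 0/0.
Apply L'Hôpital: lim (-36*sin(6*t))/(12*t), still 0/0.
After 3 applications of L'Hôpital's rule the quotient is (-216*cos(6*t))/(12); substituting t = 0 gives -18.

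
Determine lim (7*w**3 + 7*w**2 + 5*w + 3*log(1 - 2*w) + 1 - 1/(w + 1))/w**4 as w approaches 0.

-13

Substitution gives 0/0 (the numerator vanishes to order 4).
Expand each term to order w^4: the coefficient of w^4 in −1/(1 + w) is -1 and in 3·ln(1 - 2w) is -12.
Lower-order terms cancel with the polynomial part, so the numerator is (-13)·w^4 + o(w^4), and the limit is (-13)/(1) = -13.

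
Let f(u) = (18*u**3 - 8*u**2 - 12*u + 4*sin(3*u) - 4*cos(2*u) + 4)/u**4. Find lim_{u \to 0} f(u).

Substitution gives 0/0; apply L'Hôpital's rule 4 times.
After differentiating numerator and denominator 4 times the quotient is (324*sin(3*u) - 64*cos(2*u))/(24); at u = 0 this is -8/3.

-8/3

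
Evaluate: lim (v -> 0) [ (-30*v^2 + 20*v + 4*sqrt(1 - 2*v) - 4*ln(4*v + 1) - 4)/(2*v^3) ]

Substitution gives 0/0; apply L'Hôpital's rule 3 times.
After differentiating numerator and denominator 3 times the quotient is (-512/(4*v + 1)^3 - 12/(1 - 2*v)^(5/2))/(12); at v = 0 this is -131/3.

-131/3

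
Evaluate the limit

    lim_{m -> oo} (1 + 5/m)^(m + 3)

Write it as [(1 + 5/m)^m]^(1) · (1 + 5/m)^(3). The bracketed term tends to e^(5) and the second factor to 1, so the limit is e^(5).

e^(5)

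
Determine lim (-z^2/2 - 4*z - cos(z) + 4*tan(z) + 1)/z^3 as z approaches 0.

4/3

Substitution gives 0/0; apply L'Hôpital's rule 3 times.
After differentiating numerator and denominator 3 times the quotient is (-sin(z) + 24*tan(z)^4 + 32*tan(z)^2 + 8)/(6); at z = 0 this is 4/3.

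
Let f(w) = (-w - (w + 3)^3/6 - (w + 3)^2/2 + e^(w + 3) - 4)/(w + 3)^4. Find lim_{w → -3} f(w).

1/24

Direct substitution gives 0/0.
Apply L'Hôpital: lim (-w - (w + 3)^2/2 + e^(w + 3) - 4)/(4*(w + 3)^3), still 0/0.
Apply L'Hôpital: lim (-w + e^(w + 3) - 4)/(12*(w + 3)^2), still 0/0.
Apply L'Hôpital: lim (e^(w + 3) - 1)/(24*w + 72), still 0/0.
After 4 applications of L'Hôpital's rule the quotient is (e^(w + 3))/(24); substituting w = -3 gives 1/24.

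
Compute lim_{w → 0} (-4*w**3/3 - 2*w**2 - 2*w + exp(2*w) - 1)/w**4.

Direct substitution gives 0/0.
Apply L'Hôpital: lim (-4*w^2 - 4*w + 2*e^(2*w) - 2)/(4*w^3), still 0/0.
Apply L'Hôpital: lim (-8*w + 4*e^(2*w) - 4)/(12*w^2), still 0/0.
Apply L'Hôpital: lim (8*e^(2*w) - 8)/(24*w), still 0/0.
After 4 applications of L'Hôpital's rule the quotient is (16*e^(2*w))/(24); substituting w = 0 gives 2/3.

2/3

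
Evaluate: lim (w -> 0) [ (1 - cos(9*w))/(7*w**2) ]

Substitution gives 0/0.
Use (1 − cos u)/u² → 1/2 with u = 9w: the limit is 9²/(2·7) = 81/14.

81/14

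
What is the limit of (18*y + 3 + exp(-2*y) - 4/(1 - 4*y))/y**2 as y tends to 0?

-62

Substitution gives 0/0 (the numerator vanishes to order 2).
Expand each term to order y^2: the coefficient of y^2 in -4·1/(1 - 4y) is -64 and in e^(-2y) is 2.
Lower-order terms cancel with the polynomial part, so the numerator is (-62)·y^2 + o(y^2), and the limit is (-62)/(1) = -62.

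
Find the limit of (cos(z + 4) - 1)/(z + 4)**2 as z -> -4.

Direct substitution gives 0/0.
Apply L'Hôpital: lim (-sin(z + 4))/(2*z + 8), still 0/0.
After 2 applications of L'Hôpital's rule the quotient is (-cos(z + 4))/(2); substituting z = -4 gives -1/2.

-1/2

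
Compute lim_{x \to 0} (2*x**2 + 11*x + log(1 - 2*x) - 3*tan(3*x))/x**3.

Substitution gives 0/0 (the numerator vanishes to order 3).
Expand each term to order x^3: the coefficient of x^3 in ln(1 - 2x) is -8/3 and in -3·tan(3x) is -27.
Lower-order terms cancel with the polynomial part, so the numerator is (-89/3)·x^3 + o(x^3), and the limit is (-89/3)/(1) = -89/3.

-89/3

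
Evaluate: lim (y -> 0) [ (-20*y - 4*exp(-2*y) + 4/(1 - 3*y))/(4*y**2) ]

Substitution gives 0/0 (the numerator vanishes to order 2).
Expand each term to order y^2: the coefficient of y^2 in -4·e^(-2y) is -8 and in 4·1/(1 - 3y) is 36.
Lower-order terms cancel with the polynomial part, so the numerator is (28)·y^2 + o(y^2), and the limit is (28)/(4) = 7.

7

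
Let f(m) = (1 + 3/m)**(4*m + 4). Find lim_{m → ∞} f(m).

The base → 1 and the exponent → ∞: a 1^∞ form.
Take logarithms: (4m + 4)·ln(1 + 3/m). Since ln(1+u) ~ u for small u, this behaves like (4m)·(3/m) → 12.
So the limit is e^(12).

e^(12)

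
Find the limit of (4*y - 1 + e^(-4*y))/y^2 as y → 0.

Direct substitution gives 0/0.
Apply L'Hôpital: lim (4 - 4*e^(-4*y))/(2*y), still 0/0.
After 2 applications of L'Hôpital's rule the quotient is (16*e^(-4*y))/(2); substituting y = 0 gives 8.

8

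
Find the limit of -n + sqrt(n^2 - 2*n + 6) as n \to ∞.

An ∞ − ∞ form. Rationalising with the conjugate, the difference becomes (-2n + 6) / (√(n^2 - 2*n + 6) + n).
For large n the denominator behaves like 2·n, so the quotient tends to -2/2 = -1.

-1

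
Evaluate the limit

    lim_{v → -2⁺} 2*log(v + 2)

As v → -2⁺, v + 2 → 0⁺ and ln(v + 2) → −∞.
Multiplying by 2 gives -∞.

-∞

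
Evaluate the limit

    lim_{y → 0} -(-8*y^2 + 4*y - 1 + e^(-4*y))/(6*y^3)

Direct substitution gives 0/0.
Apply L'Hôpital: lim (-16*y + 4 - 4*e^(-4*y))/(-18*y^2), still 0/0.
Apply L'Hôpital: lim (-16 + 16*e^(-4*y))/(-36*y), still 0/0.
After 3 applications of L'Hôpital's rule the quotient is (-64*e^(-4*y))/(-36); substituting y = 0 gives 16/9.

16/9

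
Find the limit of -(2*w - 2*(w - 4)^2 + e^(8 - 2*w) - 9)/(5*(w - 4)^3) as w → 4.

Direct substitution gives 0/0.
Apply L'Hôpital: lim (-4*w - 2*e^(8 - 2*w) + 18)/(-15*(w - 4)^2), still 0/0.
Apply L'Hôpital: lim (4*e^(8 - 2*w) - 4)/(120 - 30*w), still 0/0.
After 3 applications of L'Hôpital's rule the quotient is (-8*e^(8 - 2*w))/(-30); substituting w = 4 gives 4/15.

4/15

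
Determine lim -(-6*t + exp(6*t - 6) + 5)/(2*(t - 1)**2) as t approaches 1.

Direct substitution gives 0/0.
Apply L'Hôpital: lim (6*e^(6*t - 6) - 6)/(4 - 4*t), still 0/0.
After 2 applications of L'Hôpital's rule the quotient is (36*e^(6*t - 6))/(-4); substituting t = 1 gives -9.

-9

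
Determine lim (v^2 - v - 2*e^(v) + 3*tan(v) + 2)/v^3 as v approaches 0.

2/3

Substitution gives 0/0; apply L'Hôpital's rule 3 times.
After differentiating numerator and denominator 3 times the quotient is (-2*e^(v) + 18*tan(v)^4 + 24*tan(v)^2 + 6)/(6); at v = 0 this is 2/3.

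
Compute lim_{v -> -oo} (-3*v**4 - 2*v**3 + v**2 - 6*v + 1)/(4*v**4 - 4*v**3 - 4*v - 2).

Numerator and denominator both have degree 4.
Dividing every term by v^4, all lower-order terms vanish and the limit is the ratio of leading coefficients, -3/(4) = -3/4.

-3/4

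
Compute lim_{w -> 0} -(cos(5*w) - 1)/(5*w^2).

Direct substitution gives 0/0.
Apply L'Hôpital: lim (-5*sin(5*w))/(-10*w), still 0/0.
After 2 applications of L'Hôpital's rule the quotient is (-25*cos(5*w))/(-10); substituting w = 0 gives 5/2.

5/2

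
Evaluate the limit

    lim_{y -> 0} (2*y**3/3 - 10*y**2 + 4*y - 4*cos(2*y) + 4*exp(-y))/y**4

-5/2

Substitution gives 0/0; apply L'Hôpital's rule 4 times.
After differentiating numerator and denominator 4 times the quotient is (-64*cos(2*y) + 4*e^(-y))/(24); at y = 0 this is -5/2.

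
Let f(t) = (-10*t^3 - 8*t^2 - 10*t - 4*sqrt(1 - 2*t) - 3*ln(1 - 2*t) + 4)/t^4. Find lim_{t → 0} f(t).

29/2

Substitution gives 0/0; apply L'Hôpital's rule 4 times.
After differentiating numerator and denominator 4 times the quotient is (288/(1 - 2*t)^4 + 60*(2*t - 1)^4/(1 - 2*t)^(15/2))/(24); at t = 0 this is 29/2.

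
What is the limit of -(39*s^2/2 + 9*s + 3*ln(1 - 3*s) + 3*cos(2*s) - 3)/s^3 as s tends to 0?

27

Substitution gives 0/0; apply L'Hôpital's rule 3 times.
After differentiating numerator and denominator 3 times the quotient is (24*sin(2*s) + 162/(3*s - 1)^3)/(-6); at s = 0 this is 27.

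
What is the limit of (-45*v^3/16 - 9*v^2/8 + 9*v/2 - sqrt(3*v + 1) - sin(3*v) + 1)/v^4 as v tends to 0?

405/128

Substitution gives 0/0; apply L'Hôpital's rule 4 times.
After differentiating numerator and denominator 4 times the quotient is (-81*sin(3*v) + 1215/(16*(3*v + 1)^(7/2)))/(24); at v = 0 this is 405/128.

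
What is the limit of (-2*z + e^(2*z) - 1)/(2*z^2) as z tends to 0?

Direct substitution gives 0/0.
Apply L'Hôpital: lim (2*e^(2*z) - 2)/(4*z), still 0/0.
After 2 applications of L'Hôpital's rule the quotient is (4*e^(2*z))/(4); substituting z = 0 gives 1.

1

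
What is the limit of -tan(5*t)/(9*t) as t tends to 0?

Substitution gives 0/0.
Since tan(u)/u → 1 as u → 0, tan(5t)/(5t) → 1 and the limit is 5/(-9) = -5/9.

-5/9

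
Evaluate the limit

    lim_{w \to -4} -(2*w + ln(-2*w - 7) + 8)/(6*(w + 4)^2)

Direct substitution gives 0/0.
Apply L'Hôpital: lim (2 - 2/(-2*w - 7))/(-12*w - 48), still 0/0.
After 2 applications of L'Hôpital's rule the quotient is (-4/(-2*w - 7)^2)/(-12); substituting w = -4 gives 1/3.

1/3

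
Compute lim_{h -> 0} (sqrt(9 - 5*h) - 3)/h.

-5/6

A 0/0 form; rationalise with √(9 - 5h) + √9. This collapses the numerator to -5h, leaving -5/(√(9 - 5h) + √9) → -5/(2√9) = -5/6.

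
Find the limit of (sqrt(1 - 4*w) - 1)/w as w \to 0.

A 0/0 form; rationalise with √(1 - 4w) + √1. This collapses the numerator to -4w, leaving -4/(√(1 - 4w) + √1) → -4/(2√1) = -2.

-2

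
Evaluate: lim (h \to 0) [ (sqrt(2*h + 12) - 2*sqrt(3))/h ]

√(3)/6

Substitution gives 0/0. Multiply numerator and denominator by the conjugate √(12 + 2h) + √12.
The numerator becomes (12 + 2h) − 12 = 2h, so the expression simplifies to 2/(√(12 + 2h) + √12).
Letting h → 0 gives 2/(2√12) = √(3)/6.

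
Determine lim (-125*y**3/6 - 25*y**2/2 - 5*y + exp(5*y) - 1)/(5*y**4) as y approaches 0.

Direct substitution gives 0/0.
Apply L'Hôpital: lim (-125*y^2/2 - 25*y + 5*e^(5*y) - 5)/(20*y^3), still 0/0.
Apply L'Hôpital: lim (-125*y + 25*e^(5*y) - 25)/(60*y^2), still 0/0.
Apply L'Hôpital: lim (125*e^(5*y) - 125)/(120*y), still 0/0.
After 4 applications of L'Hôpital's rule the quotient is (625*e^(5*y))/(120); substituting y = 0 gives 125/24.

125/24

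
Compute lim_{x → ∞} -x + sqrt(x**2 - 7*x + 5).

An ∞ − ∞ form. Rationalising with the conjugate, the difference becomes (-7x + 5) / (√(x^2 - 7*x + 5) + x).
For large x the denominator behaves like 2·x, so the quotient tends to -7/2 = -7/2.

-7/2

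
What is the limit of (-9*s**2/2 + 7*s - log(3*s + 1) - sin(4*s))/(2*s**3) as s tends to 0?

Substitution gives 0/0; apply L'Hôpital's rule 3 times.
After differentiating numerator and denominator 3 times the quotient is (64*cos(4*s) - 54/(3*s + 1)^3)/(12); at s = 0 this is 5/6.

5/6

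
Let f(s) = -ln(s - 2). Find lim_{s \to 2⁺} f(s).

∞

As s → 2⁺, s - 2 → 0⁺ and ln(s - 2) → −∞.
Multiplying by -1 gives ∞.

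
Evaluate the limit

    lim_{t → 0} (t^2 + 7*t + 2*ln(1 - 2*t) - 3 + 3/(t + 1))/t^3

Substitution gives 0/0 (the numerator vanishes to order 3).
Expand each term to order t^3: the coefficient of t^3 in 2·ln(1 - 2t) is -16/3 and in 3·1/(1 + t) is -3.
Lower-order terms cancel with the polynomial part, so the numerator is (-25/3)·t^3 + o(t^3), and the limit is (-25/3)/(1) = -25/3.

-25/3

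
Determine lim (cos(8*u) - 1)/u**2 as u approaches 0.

-32

Direct substitution gives 0/0.
Apply L'Hôpital: lim (-8*sin(8*u))/(2*u), still 0/0.
After 2 applications of L'Hôpital's rule the quotient is (-64*cos(8*u))/(2); substituting u = 0 gives -32.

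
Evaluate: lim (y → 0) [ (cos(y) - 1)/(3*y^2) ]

Direct substitution gives 0/0.
Apply L'Hôpital: lim (-sin(y))/(6*y), still 0/0.
After 2 applications of L'Hôpital's rule the quotient is (-cos(y))/(6); substituting y = 0 gives -1/6.

-1/6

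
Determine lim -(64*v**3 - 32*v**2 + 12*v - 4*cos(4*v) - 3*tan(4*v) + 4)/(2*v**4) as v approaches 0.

64/3

Substitution gives 0/0; apply L'Hôpital's rule 4 times.
After differentiating numerator and denominator 4 times the quotient is (-1024*cos(4*v) - 18432*tan(4*v)^5 - 30720*tan(4*v)^3 - 12288*tan(4*v))/(-48); at v = 0 this is 64/3.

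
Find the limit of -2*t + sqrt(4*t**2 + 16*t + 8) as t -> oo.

This has the form ∞ − ∞. Multiply and divide by the conjugate √(4*t^2 + 16*t + 8) + 2t.
That gives (16t + 8) / (√(4*t^2 + 16*t + 8) + 2t).
Divide numerator and denominator by t: the limit is 16/(2·2) = 4.

4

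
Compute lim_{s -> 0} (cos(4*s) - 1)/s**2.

Direct substitution gives 0/0.
Apply L'Hôpital: lim (-4*sin(4*s))/(2*s), still 0/0.
After 2 applications of L'Hôpital's rule the quotient is (-16*cos(4*s))/(2); substituting s = 0 gives -8.

-8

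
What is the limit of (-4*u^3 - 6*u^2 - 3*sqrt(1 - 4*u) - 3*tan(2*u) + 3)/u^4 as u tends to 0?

30

Substitution gives 0/0 (the numerator vanishes to order 4).
Expand each term to order u^4: the coefficient of u^4 in -3·√(1 - 4u) is 30 and in -3·tan(2u) is 0.
Lower-order terms cancel with the polynomial part, so the numerator is (30)·u^4 + o(u^4), and the limit is (30)/(1) = 30.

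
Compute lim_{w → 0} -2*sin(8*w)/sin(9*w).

Substitution gives 0/0.
Divide numerator and denominator by w: sin(8w)/w → 8 and sin(9w)/w → 9, so the limit is -2·8/9 = -16/9.

-16/9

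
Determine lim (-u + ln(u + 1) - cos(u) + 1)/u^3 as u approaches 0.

Substitution gives 0/0; apply L'Hôpital's rule 3 times.
After differentiating numerator and denominator 3 times the quotient is (-sin(u) + 2/(u + 1)^3)/(6); at u = 0 this is 1/3.

1/3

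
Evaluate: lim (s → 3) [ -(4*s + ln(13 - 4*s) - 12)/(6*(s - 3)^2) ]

Direct substitution gives 0/0.
Apply L'Hôpital: lim (4 - 4/(13 - 4*s))/(36 - 12*s), still 0/0.
After 2 applications of L'Hôpital's rule the quotient is (-16/(13 - 4*s)^2)/(-12); substituting s = 3 gives 4/3.

4/3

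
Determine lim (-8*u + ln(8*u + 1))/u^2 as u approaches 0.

Direct substitution gives 0/0.
Apply L'Hôpital: lim (-8 + 8/(8*u + 1))/(2*u), still 0/0.
After 2 applications of L'Hôpital's rule the quotient is (-64/(8*u + 1)^2)/(2); substituting u = 0 gives -32.

-32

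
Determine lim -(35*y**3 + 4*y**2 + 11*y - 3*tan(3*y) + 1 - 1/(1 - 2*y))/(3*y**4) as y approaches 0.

16/3

Substitution gives 0/0; apply L'Hôpital's rule 4 times.
After differentiating numerator and denominator 4 times the quotient is (1944*tan(3*y)/cos(3*y)^2 - 5832*tan(3*y)/cos(3*y)^4 + 384/(2*y - 1)^5)/(-72); at y = 0 this is 16/3.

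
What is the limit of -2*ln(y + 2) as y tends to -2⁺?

∞

As y → -2⁺, y + 2 → 0⁺ and ln(y + 2) → −∞.
Multiplying by -2 gives ∞.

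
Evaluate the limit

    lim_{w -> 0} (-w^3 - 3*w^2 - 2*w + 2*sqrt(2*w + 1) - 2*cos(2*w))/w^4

Substitution gives 0/0 (the numerator vanishes to order 4).
Expand each term to order w^4: the coefficient of w^4 in 2·√(1 + 2w) is -5/4 and in -2·cos(2w) is -4/3.
Lower-order terms cancel with the polynomial part, so the numerator is (-31/12)·w^4 + o(w^4), and the limit is (-31/12)/(1) = -31/12.

-31/12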